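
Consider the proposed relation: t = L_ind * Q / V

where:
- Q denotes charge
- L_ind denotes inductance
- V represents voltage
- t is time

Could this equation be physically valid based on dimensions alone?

No

Q (charge) has dimensions [I T].
L_ind (inductance) has dimensions [I^-2 L^2 M T^-2].
V (voltage) has dimensions [I^-1 L^2 M T^-3].
t (time) has dimensions [T].

Left side: [T]
Right side: [T^2]

The two sides have different dimensions, so the equation is NOT dimensionally consistent.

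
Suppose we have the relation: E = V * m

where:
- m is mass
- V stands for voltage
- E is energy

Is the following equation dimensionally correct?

No

m (mass) has dimensions [M].
V (voltage) has dimensions [I^-1 L^2 M T^-3].
E (energy) has dimensions [L^2 M T^-2].

Left side: [L^2 M T^-2]
Right side: [I^-1 L^2 M^2 T^-3]

The two sides have different dimensions, so the equation is NOT dimensionally consistent.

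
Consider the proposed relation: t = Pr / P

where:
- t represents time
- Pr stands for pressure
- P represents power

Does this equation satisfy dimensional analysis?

No

t (time) has dimensions [T].
Pr (pressure) has dimensions [L^-1 M T^-2].
P (power) has dimensions [L^2 M T^-3].

Left side: [T]
Right side: [L^-3 T]

The two sides have different dimensions, so the equation is NOT dimensionally consistent.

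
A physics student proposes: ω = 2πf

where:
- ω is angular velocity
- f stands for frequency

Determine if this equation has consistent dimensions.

Yes

ω (angular velocity) has dimensions [T^-1].
f (frequency) has dimensions [T^-1].

Left side: [T^-1]
Right side: [T^-1]

Both sides have the same dimensions, so the equation is dimensionally consistent.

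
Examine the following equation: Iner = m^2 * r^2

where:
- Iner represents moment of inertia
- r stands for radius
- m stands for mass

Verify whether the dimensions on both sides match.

No

Iner (moment of inertia) has dimensions [L^2 M].
r (radius) has dimensions [L].
m (mass) has dimensions [M].

Left side: [L^2 M]
Right side: [L^2 M^2]

The two sides have different dimensions, so the equation is NOT dimensionally consistent.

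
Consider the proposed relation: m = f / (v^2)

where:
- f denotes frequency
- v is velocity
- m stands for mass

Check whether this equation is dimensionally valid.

No

f (frequency) has dimensions [T^-1].
v (velocity) has dimensions [L T^-1].
m (mass) has dimensions [M].

Left side: [M]
Right side: [L^-2 T]

The two sides have different dimensions, so the equation is NOT dimensionally consistent.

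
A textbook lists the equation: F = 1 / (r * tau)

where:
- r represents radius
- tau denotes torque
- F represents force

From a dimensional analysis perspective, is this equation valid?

No

r (radius) has dimensions [L].
tau (torque) has dimensions [L^2 M T^-2].
F (force) has dimensions [L M T^-2].

Left side: [L M T^-2]
Right side: [L^-3 M^-1 T^2]

The two sides have different dimensions, so the equation is NOT dimensionally consistent.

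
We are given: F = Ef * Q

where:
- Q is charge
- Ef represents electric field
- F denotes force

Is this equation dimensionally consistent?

Yes

Q (charge) has dimensions [I T].
Ef (electric field) has dimensions [I^-1 L M T^-3].
F (force) has dimensions [L M T^-2].

Left side: [L M T^-2]
Right side: [L M T^-2]

Both sides have the same dimensions, so the equation is dimensionally consistent.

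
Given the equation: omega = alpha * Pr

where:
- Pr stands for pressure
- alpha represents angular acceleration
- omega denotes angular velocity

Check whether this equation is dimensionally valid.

No

Pr (pressure) has dimensions [L^-1 M T^-2].
alpha (angular acceleration) has dimensions [T^-2].
omega (angular velocity) has dimensions [T^-1].

Left side: [T^-1]
Right side: [L^-1 M T^-4]

The two sides have different dimensions, so the equation is NOT dimensionally consistent.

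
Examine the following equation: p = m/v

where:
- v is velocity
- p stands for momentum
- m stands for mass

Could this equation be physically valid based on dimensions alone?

No

v (velocity) has dimensions [L T^-1].
p (momentum) has dimensions [L M T^-1].
m (mass) has dimensions [M].

Left side: [L M T^-1]
Right side: [L^-1 M T]

The two sides have different dimensions, so the equation is NOT dimensionally consistent.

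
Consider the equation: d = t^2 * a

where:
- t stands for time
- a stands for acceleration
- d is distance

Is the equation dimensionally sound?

Yes

t (time) has dimensions [T].
a (acceleration) has dimensions [L T^-2].
d (distance) has dimensions [L].

Left side: [L]
Right side: [L]

Both sides have the same dimensions, so the equation is dimensionally consistent.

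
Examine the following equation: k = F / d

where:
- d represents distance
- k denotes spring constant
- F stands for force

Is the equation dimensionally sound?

Yes

d (distance) has dimensions [L].
k (spring constant) has dimensions [M T^-2].
F (force) has dimensions [L M T^-2].

Left side: [M T^-2]
Right side: [M T^-2]

Both sides have the same dimensions, so the equation is dimensionally consistent.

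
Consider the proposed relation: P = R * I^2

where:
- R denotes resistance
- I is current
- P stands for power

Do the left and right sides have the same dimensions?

Yes

R (resistance) has dimensions [I^-2 L^2 M T^-3].
I (current) has dimensions [I].
P (power) has dimensions [L^2 M T^-3].

Left side: [L^2 M T^-3]
Right side: [L^2 M T^-3]

Both sides have the same dimensions, so the equation is dimensionally consistent.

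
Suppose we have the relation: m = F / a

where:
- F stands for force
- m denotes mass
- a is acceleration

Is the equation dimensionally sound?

Yes

F (force) has dimensions [L M T^-2].
m (mass) has dimensions [M].
a (acceleration) has dimensions [L T^-2].

Left side: [M]
Right side: [M]

Both sides have the same dimensions, so the equation is dimensionally consistent.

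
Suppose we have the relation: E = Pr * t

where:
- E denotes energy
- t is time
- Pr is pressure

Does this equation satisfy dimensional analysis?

No

E (energy) has dimensions [L^2 M T^-2].
t (time) has dimensions [T].
Pr (pressure) has dimensions [L^-1 M T^-2].

Left side: [L^2 M T^-2]
Right side: [L^-1 M T^-1]

The two sides have different dimensions, so the equation is NOT dimensionally consistent.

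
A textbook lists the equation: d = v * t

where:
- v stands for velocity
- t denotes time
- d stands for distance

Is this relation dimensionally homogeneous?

Yes

v (velocity) has dimensions [L T^-1].
t (time) has dimensions [T].
d (distance) has dimensions [L].

Left side: [L]
Right side: [L]

Both sides have the same dimensions, so the equation is dimensionally consistent.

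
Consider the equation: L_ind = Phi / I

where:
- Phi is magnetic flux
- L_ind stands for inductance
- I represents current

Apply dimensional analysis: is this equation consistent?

Yes

Phi (magnetic flux) has dimensions [I^-1 L^2 M T^-2].
L_ind (inductance) has dimensions [I^-2 L^2 M T^-2].
I (current) has dimensions [I].

Left side: [I^-2 L^2 M T^-2]
Right side: [I^-2 L^2 M T^-2]

Both sides have the same dimensions, so the equation is dimensionally consistent.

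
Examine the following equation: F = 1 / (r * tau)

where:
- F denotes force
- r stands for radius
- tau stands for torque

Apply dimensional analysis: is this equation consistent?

No

F (force) has dimensions [L M T^-2].
r (radius) has dimensions [L].
tau (torque) has dimensions [L^2 M T^-2].

Left side: [L M T^-2]
Right side: [L^-3 M^-1 T^2]

The two sides have different dimensions, so the equation is NOT dimensionally consistent.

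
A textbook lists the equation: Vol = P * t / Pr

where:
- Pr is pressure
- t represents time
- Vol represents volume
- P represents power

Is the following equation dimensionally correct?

Yes

Pr (pressure) has dimensions [L^-1 M T^-2].
t (time) has dimensions [T].
Vol (volume) has dimensions [L^3].
P (power) has dimensions [L^2 M T^-3].

Left side: [L^3]
Right side: [L^3]

Both sides have the same dimensions, so the equation is dimensionally consistent.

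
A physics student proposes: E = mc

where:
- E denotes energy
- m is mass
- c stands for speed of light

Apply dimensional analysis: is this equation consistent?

No

E (energy) has dimensions [L^2 M T^-2].
m (mass) has dimensions [M].
c (speed of light) has dimensions [L T^-1].

Left side: [L^2 M T^-2]
Right side: [L M T^-1]

The two sides have different dimensions, so the equation is NOT dimensionally consistent.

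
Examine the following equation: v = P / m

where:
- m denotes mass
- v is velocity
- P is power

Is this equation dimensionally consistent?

No

m (mass) has dimensions [M].
v (velocity) has dimensions [L T^-1].
P (power) has dimensions [L^2 M T^-3].

Left side: [L T^-1]
Right side: [L^2 T^-3]

The two sides have different dimensions, so the equation is NOT dimensionally consistent.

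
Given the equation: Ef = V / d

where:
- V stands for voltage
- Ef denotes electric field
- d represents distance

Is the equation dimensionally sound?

Yes

V (voltage) has dimensions [I^-1 L^2 M T^-3].
Ef (electric field) has dimensions [I^-1 L M T^-3].
d (distance) has dimensions [L].

Left side: [I^-1 L M T^-3]
Right side: [I^-1 L M T^-3]

Both sides have the same dimensions, so the equation is dimensionally consistent.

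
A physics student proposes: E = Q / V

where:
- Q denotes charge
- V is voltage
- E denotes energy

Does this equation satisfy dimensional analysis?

No

Q (charge) has dimensions [I T].
V (voltage) has dimensions [I^-1 L^2 M T^-3].
E (energy) has dimensions [L^2 M T^-2].

Left side: [L^2 M T^-2]
Right side: [I^2 L^-2 M^-1 T^4]

The two sides have different dimensions, so the equation is NOT dimensionally consistent.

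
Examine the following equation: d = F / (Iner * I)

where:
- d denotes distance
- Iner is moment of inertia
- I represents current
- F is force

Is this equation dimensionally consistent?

No

d (distance) has dimensions [L].
Iner (moment of inertia) has dimensions [L^2 M].
I (current) has dimensions [I].
F (force) has dimensions [L M T^-2].

Left side: [L]
Right side: [I^-1 L^-1 T^-2]

The two sides have different dimensions, so the equation is NOT dimensionally consistent.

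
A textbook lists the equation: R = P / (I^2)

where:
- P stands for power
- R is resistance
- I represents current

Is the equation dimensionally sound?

Yes

P (power) has dimensions [L^2 M T^-3].
R (resistance) has dimensions [I^-2 L^2 M T^-3].
I (current) has dimensions [I].

Left side: [I^-2 L^2 M T^-3]
Right side: [I^-2 L^2 M T^-3]

Both sides have the same dimensions, so the equation is dimensionally consistent.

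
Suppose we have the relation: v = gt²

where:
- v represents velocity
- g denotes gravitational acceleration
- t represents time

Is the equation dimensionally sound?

No

v (velocity) has dimensions [L T^-1].
g (gravitational acceleration) has dimensions [L T^-2].
t (time) has dimensions [T].

Left side: [L T^-1]
Right side: [L]

The two sides have different dimensions, so the equation is NOT dimensionally consistent.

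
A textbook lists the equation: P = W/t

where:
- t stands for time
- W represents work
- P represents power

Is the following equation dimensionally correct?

Yes

t (time) has dimensions [T].
W (work) has dimensions [L^2 M T^-2].
P (power) has dimensions [L^2 M T^-3].

Left side: [L^2 M T^-3]
Right side: [L^2 M T^-3]

Both sides have the same dimensions, so the equation is dimensionally consistent.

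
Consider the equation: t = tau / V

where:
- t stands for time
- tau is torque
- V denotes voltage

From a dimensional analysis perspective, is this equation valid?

No

t (time) has dimensions [T].
tau (torque) has dimensions [L^2 M T^-2].
V (voltage) has dimensions [I^-1 L^2 M T^-3].

Left side: [T]
Right side: [I T]

The two sides have different dimensions, so the equation is NOT dimensionally consistent.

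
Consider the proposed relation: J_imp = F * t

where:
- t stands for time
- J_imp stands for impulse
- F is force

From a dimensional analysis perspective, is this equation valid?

Yes

t (time) has dimensions [T].
J_imp (impulse) has dimensions [L M T^-1].
F (force) has dimensions [L M T^-2].

Left side: [L M T^-1]
Right side: [L M T^-1]

Both sides have the same dimensions, so the equation is dimensionally consistent.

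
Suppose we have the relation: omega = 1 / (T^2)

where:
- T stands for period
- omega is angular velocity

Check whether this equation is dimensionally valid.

No

T (period) has dimensions [T].
omega (angular velocity) has dimensions [T^-1].

Left side: [T^-1]
Right side: [T^-2]

The two sides have different dimensions, so the equation is NOT dimensionally consistent.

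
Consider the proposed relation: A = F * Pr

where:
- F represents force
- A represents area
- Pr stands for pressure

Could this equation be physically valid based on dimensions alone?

No

F (force) has dimensions [L M T^-2].
A (area) has dimensions [L^2].
Pr (pressure) has dimensions [L^-1 M T^-2].

Left side: [L^2]
Right side: [M^2 T^-4]

The two sides have different dimensions, so the equation is NOT dimensionally consistent.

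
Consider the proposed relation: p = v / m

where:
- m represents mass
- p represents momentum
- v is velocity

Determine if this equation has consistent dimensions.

No

m (mass) has dimensions [M].
p (momentum) has dimensions [L M T^-1].
v (velocity) has dimensions [L T^-1].

Left side: [L M T^-1]
Right side: [L M^-1 T^-1]

The two sides have different dimensions, so the equation is NOT dimensionally consistent.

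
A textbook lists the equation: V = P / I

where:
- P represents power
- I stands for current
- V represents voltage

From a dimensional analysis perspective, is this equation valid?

Yes

P (power) has dimensions [L^2 M T^-3].
I (current) has dimensions [I].
V (voltage) has dimensions [I^-1 L^2 M T^-3].

Left side: [I^-1 L^2 M T^-3]
Right side: [I^-1 L^2 M T^-3]

Both sides have the same dimensions, so the equation is dimensionally consistent.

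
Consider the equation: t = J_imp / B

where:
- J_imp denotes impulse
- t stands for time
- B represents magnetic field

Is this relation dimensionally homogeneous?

No

J_imp (impulse) has dimensions [L M T^-1].
t (time) has dimensions [T].
B (magnetic field) has dimensions [I^-1 M T^-2].

Left side: [T]
Right side: [I L T]

The two sides have different dimensions, so the equation is NOT dimensionally consistent.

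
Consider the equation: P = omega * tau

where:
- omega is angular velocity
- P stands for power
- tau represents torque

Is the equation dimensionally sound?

Yes

omega (angular velocity) has dimensions [T^-1].
P (power) has dimensions [L^2 M T^-3].
tau (torque) has dimensions [L^2 M T^-2].

Left side: [L^2 M T^-3]
Right side: [L^2 M T^-3]

Both sides have the same dimensions, so the equation is dimensionally consistent.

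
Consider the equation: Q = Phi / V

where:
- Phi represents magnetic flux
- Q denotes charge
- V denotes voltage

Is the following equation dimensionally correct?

No

Phi (magnetic flux) has dimensions [I^-1 L^2 M T^-2].
Q (charge) has dimensions [I T].
V (voltage) has dimensions [I^-1 L^2 M T^-3].

Left side: [I T]
Right side: [T]

The two sides have different dimensions, so the equation is NOT dimensionally consistent.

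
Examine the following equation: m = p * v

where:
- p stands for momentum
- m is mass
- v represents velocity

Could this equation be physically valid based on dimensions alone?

No

p (momentum) has dimensions [L M T^-1].
m (mass) has dimensions [M].
v (velocity) has dimensions [L T^-1].

Left side: [M]
Right side: [L^2 M T^-2]

The two sides have different dimensions, so the equation is NOT dimensionally consistent.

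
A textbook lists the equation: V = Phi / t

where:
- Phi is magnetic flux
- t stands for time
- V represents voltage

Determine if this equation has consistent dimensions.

Yes

Phi (magnetic flux) has dimensions [I^-1 L^2 M T^-2].
t (time) has dimensions [T].
V (voltage) has dimensions [I^-1 L^2 M T^-3].

Left side: [I^-1 L^2 M T^-3]
Right side: [I^-1 L^2 M T^-3]

Both sides have the same dimensions, so the equation is dimensionally consistent.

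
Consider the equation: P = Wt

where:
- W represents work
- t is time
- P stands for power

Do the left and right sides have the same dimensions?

No

W (work) has dimensions [L^2 M T^-2].
t (time) has dimensions [T].
P (power) has dimensions [L^2 M T^-3].

Left side: [L^2 M T^-3]
Right side: [L^2 M T^-1]

The two sides have different dimensions, so the equation is NOT dimensionally consistent.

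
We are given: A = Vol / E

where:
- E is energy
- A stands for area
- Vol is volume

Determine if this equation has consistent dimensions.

No

E (energy) has dimensions [L^2 M T^-2].
A (area) has dimensions [L^2].
Vol (volume) has dimensions [L^3].

Left side: [L^2]
Right side: [L M^-1 T^2]

The two sides have different dimensions, so the equation is NOT dimensionally consistent.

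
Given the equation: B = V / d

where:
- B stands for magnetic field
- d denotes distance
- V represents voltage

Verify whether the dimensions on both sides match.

No

B (magnetic field) has dimensions [I^-1 M T^-2].
d (distance) has dimensions [L].
V (voltage) has dimensions [I^-1 L^2 M T^-3].

Left side: [I^-1 M T^-2]
Right side: [I^-1 L M T^-3]

The two sides have different dimensions, so the equation is NOT dimensionally consistent.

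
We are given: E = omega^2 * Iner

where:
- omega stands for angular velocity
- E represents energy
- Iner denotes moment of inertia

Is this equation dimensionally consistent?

Yes

omega (angular velocity) has dimensions [T^-1].
E (energy) has dimensions [L^2 M T^-2].
Iner (moment of inertia) has dimensions [L^2 M].

Left side: [L^2 M T^-2]
Right side: [L^2 M T^-2]

Both sides have the same dimensions, so the equation is dimensionally consistent.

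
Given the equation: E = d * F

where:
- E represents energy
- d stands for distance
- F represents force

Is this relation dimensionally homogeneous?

Yes

E (energy) has dimensions [L^2 M T^-2].
d (distance) has dimensions [L].
F (force) has dimensions [L M T^-2].

Left side: [L^2 M T^-2]
Right side: [L^2 M T^-2]

Both sides have the same dimensions, so the equation is dimensionally consistent.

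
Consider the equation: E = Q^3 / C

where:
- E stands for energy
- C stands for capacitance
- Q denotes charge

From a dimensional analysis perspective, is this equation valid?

No

E (energy) has dimensions [L^2 M T^-2].
C (capacitance) has dimensions [I^2 L^-2 M^-1 T^4].
Q (charge) has dimensions [I T].

Left side: [L^2 M T^-2]
Right side: [I L^2 M T^-1]

The two sides have different dimensions, so the equation is NOT dimensionally consistent.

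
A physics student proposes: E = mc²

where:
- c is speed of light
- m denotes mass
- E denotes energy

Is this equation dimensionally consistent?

Yes

c (speed of light) has dimensions [L T^-1].
m (mass) has dimensions [M].
E (energy) has dimensions [L^2 M T^-2].

Left side: [L^2 M T^-2]
Right side: [L^2 M T^-2]

Both sides have the same dimensions, so the equation is dimensionally consistent.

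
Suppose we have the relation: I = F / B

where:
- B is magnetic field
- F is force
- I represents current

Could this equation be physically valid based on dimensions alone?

No

B (magnetic field) has dimensions [I^-1 M T^-2].
F (force) has dimensions [L M T^-2].
I (current) has dimensions [I].

Left side: [I]
Right side: [I L]

The two sides have different dimensions, so the equation is NOT dimensionally consistent.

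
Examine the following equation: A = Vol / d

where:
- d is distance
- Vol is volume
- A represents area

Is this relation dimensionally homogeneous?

Yes

d (distance) has dimensions [L].
Vol (volume) has dimensions [L^3].
A (area) has dimensions [L^2].

Left side: [L^2]
Right side: [L^2]

Both sides have the same dimensions, so the equation is dimensionally consistent.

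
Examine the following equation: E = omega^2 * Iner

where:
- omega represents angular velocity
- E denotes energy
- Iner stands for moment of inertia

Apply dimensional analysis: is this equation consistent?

Yes

omega (angular velocity) has dimensions [T^-1].
E (energy) has dimensions [L^2 M T^-2].
Iner (moment of inertia) has dimensions [L^2 M].

Left side: [L^2 M T^-2]
Right side: [L^2 M T^-2]

Both sides have the same dimensions, so the equation is dimensionally consistent.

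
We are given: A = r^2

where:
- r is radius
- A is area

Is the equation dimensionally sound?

Yes

r (radius) has dimensions [L].
A (area) has dimensions [L^2].

Left side: [L^2]
Right side: [L^2]

Both sides have the same dimensions, so the equation is dimensionally consistent.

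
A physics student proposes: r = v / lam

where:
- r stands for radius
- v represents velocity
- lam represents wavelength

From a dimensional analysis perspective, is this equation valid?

No

r (radius) has dimensions [L].
v (velocity) has dimensions [L T^-1].
lam (wavelength) has dimensions [L].

Left side: [L]
Right side: [T^-1]

The two sides have different dimensions, so the equation is NOT dimensionally consistent.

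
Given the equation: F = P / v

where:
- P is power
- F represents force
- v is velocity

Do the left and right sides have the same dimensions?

Yes

P (power) has dimensions [L^2 M T^-3].
F (force) has dimensions [L M T^-2].
v (velocity) has dimensions [L T^-1].

Left side: [L M T^-2]
Right side: [L M T^-2]

Both sides have the same dimensions, so the equation is dimensionally consistent.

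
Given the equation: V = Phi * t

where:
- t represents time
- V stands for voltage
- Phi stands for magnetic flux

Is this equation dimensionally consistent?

No

t (time) has dimensions [T].
V (voltage) has dimensions [I^-1 L^2 M T^-3].
Phi (magnetic flux) has dimensions [I^-1 L^2 M T^-2].

Left side: [I^-1 L^2 M T^-3]
Right side: [I^-1 L^2 M T^-1]

The two sides have different dimensions, so the equation is NOT dimensionally consistent.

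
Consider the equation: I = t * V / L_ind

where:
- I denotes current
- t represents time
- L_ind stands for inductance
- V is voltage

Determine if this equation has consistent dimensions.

Yes

I (current) has dimensions [I].
t (time) has dimensions [T].
L_ind (inductance) has dimensions [I^-2 L^2 M T^-2].
V (voltage) has dimensions [I^-1 L^2 M T^-3].

Left side: [I]
Right side: [I]

Both sides have the same dimensions, so the equation is dimensionally consistent.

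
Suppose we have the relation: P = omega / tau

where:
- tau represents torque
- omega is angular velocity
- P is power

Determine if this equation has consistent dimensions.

No

tau (torque) has dimensions [L^2 M T^-2].
omega (angular velocity) has dimensions [T^-1].
P (power) has dimensions [L^2 M T^-3].

Left side: [L^2 M T^-3]
Right side: [L^-2 M^-1 T]

The two sides have different dimensions, so the equation is NOT dimensionally consistent.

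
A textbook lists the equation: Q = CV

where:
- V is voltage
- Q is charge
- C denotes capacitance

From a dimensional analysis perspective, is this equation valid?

Yes

V (voltage) has dimensions [I^-1 L^2 M T^-3].
Q (charge) has dimensions [I T].
C (capacitance) has dimensions [I^2 L^-2 M^-1 T^4].

Left side: [I T]
Right side: [I T]

Both sides have the same dimensions, so the equation is dimensionally consistent.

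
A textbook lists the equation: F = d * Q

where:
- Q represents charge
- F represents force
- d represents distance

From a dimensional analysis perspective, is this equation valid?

No

Q (charge) has dimensions [I T].
F (force) has dimensions [L M T^-2].
d (distance) has dimensions [L].

Left side: [L M T^-2]
Right side: [I L T]

The two sides have different dimensions, so the equation is NOT dimensionally consistent.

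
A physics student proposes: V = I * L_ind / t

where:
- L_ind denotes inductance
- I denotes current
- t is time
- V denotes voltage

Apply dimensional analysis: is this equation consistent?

Yes

L_ind (inductance) has dimensions [I^-2 L^2 M T^-2].
I (current) has dimensions [I].
t (time) has dimensions [T].
V (voltage) has dimensions [I^-1 L^2 M T^-3].

Left side: [I^-1 L^2 M T^-3]
Right side: [I^-1 L^2 M T^-3]

Both sides have the same dimensions, so the equation is dimensionally consistent.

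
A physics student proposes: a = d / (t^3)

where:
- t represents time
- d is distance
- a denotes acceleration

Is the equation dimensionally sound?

No

t (time) has dimensions [T].
d (distance) has dimensions [L].
a (acceleration) has dimensions [L T^-2].

Left side: [L T^-2]
Right side: [L T^-3]

The two sides have different dimensions, so the equation is NOT dimensionally consistent.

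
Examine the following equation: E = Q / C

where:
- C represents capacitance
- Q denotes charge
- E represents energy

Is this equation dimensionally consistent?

No

C (capacitance) has dimensions [I^2 L^-2 M^-1 T^4].
Q (charge) has dimensions [I T].
E (energy) has dimensions [L^2 M T^-2].

Left side: [L^2 M T^-2]
Right side: [I^-1 L^2 M T^-3]

The two sides have different dimensions, so the equation is NOT dimensionally consistent.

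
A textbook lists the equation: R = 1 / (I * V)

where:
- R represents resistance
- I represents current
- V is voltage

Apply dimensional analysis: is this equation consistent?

No

R (resistance) has dimensions [I^-2 L^2 M T^-3].
I (current) has dimensions [I].
V (voltage) has dimensions [I^-1 L^2 M T^-3].

Left side: [I^-2 L^2 M T^-3]
Right side: [L^-2 M^-1 T^3]

The two sides have different dimensions, so the equation is NOT dimensionally consistent.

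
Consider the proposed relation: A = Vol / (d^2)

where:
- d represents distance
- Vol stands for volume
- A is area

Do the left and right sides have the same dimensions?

No

d (distance) has dimensions [L].
Vol (volume) has dimensions [L^3].
A (area) has dimensions [L^2].

Left side: [L^2]
Right side: [L]

The two sides have different dimensions, so the equation is NOT dimensionally consistent.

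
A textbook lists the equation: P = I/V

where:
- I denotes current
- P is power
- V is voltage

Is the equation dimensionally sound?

No

I (current) has dimensions [I].
P (power) has dimensions [L^2 M T^-3].
V (voltage) has dimensions [I^-1 L^2 M T^-3].

Left side: [L^2 M T^-3]
Right side: [I^2 L^-2 M^-1 T^3]

The two sides have different dimensions, so the equation is NOT dimensionally consistent.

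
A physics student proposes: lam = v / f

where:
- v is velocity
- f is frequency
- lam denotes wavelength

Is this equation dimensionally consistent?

Yes

v (velocity) has dimensions [L T^-1].
f (frequency) has dimensions [T^-1].
lam (wavelength) has dimensions [L].

Left side: [L]
Right side: [L]

Both sides have the same dimensions, so the equation is dimensionally consistent.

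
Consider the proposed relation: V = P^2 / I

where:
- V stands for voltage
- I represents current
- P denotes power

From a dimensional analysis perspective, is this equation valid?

No

V (voltage) has dimensions [I^-1 L^2 M T^-3].
I (current) has dimensions [I].
P (power) has dimensions [L^2 M T^-3].

Left side: [I^-1 L^2 M T^-3]
Right side: [I^-1 L^4 M^2 T^-6]

The two sides have different dimensions, so the equation is NOT dimensionally consistent.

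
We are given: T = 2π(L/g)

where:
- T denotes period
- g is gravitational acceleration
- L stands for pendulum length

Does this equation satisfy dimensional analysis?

No

T (period) has dimensions [T].
g (gravitational acceleration) has dimensions [L T^-2].
L (pendulum length) has dimensions [L].

Left side: [T]
Right side: [T^2]

The two sides have different dimensions, so the equation is NOT dimensionally consistent.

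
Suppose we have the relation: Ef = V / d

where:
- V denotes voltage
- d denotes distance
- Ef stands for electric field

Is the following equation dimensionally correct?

Yes

V (voltage) has dimensions [I^-1 L^2 M T^-3].
d (distance) has dimensions [L].
Ef (electric field) has dimensions [I^-1 L M T^-3].

Left side: [I^-1 L M T^-3]
Right side: [I^-1 L M T^-3]

Both sides have the same dimensions, so the equation is dimensionally consistent.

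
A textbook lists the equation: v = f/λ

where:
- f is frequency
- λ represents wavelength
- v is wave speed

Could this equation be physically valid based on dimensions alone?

No

f (frequency) has dimensions [T^-1].
λ (wavelength) has dimensions [L].
v (wave speed) has dimensions [L T^-1].

Left side: [L T^-1]
Right side: [L^-1 T^-1]

The two sides have different dimensions, so the equation is NOT dimensionally consistent.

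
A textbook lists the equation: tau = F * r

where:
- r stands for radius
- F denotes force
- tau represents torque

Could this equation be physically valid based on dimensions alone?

Yes

r (radius) has dimensions [L].
F (force) has dimensions [L M T^-2].
tau (torque) has dimensions [L^2 M T^-2].

Left side: [L^2 M T^-2]
Right side: [L^2 M T^-2]

Both sides have the same dimensions, so the equation is dimensionally consistent.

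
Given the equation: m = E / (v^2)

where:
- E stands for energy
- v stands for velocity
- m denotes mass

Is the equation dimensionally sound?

Yes

E (energy) has dimensions [L^2 M T^-2].
v (velocity) has dimensions [L T^-1].
m (mass) has dimensions [M].

Left side: [M]
Right side: [M]

Both sides have the same dimensions, so the equation is dimensionally consistent.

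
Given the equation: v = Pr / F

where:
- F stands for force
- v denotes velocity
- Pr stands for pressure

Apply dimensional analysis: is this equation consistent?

No

F (force) has dimensions [L M T^-2].
v (velocity) has dimensions [L T^-1].
Pr (pressure) has dimensions [L^-1 M T^-2].

Left side: [L T^-1]
Right side: [L^-2]

The two sides have different dimensions, so the equation is NOT dimensionally consistent.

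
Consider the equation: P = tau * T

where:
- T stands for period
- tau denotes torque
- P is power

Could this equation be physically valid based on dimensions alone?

No

T (period) has dimensions [T].
tau (torque) has dimensions [L^2 M T^-2].
P (power) has dimensions [L^2 M T^-3].

Left side: [L^2 M T^-3]
Right side: [L^2 M T^-1]

The two sides have different dimensions, so the equation is NOT dimensionally consistent.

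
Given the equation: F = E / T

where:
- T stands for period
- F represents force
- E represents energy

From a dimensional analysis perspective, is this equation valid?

No

T (period) has dimensions [T].
F (force) has dimensions [L M T^-2].
E (energy) has dimensions [L^2 M T^-2].

Left side: [L M T^-2]
Right side: [L^2 M T^-3]

The two sides have different dimensions, so the equation is NOT dimensionally consistent.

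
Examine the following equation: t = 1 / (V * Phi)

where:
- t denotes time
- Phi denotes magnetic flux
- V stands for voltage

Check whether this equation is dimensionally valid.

No

t (time) has dimensions [T].
Phi (magnetic flux) has dimensions [I^-1 L^2 M T^-2].
V (voltage) has dimensions [I^-1 L^2 M T^-3].

Left side: [T]
Right side: [I^2 L^-4 M^-2 T^5]

The two sides have different dimensions, so the equation is NOT dimensionally consistent.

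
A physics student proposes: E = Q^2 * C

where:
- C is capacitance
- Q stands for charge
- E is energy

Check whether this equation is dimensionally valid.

No

C (capacitance) has dimensions [I^2 L^-2 M^-1 T^4].
Q (charge) has dimensions [I T].
E (energy) has dimensions [L^2 M T^-2].

Left side: [L^2 M T^-2]
Right side: [I^4 L^-2 M^-1 T^6]

The two sides have different dimensions, so the equation is NOT dimensionally consistent.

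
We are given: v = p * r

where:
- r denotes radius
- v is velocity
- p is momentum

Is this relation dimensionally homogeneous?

No

r (radius) has dimensions [L].
v (velocity) has dimensions [L T^-1].
p (momentum) has dimensions [L M T^-1].

Left side: [L T^-1]
Right side: [L^2 M T^-1]

The two sides have different dimensions, so the equation is NOT dimensionally consistent.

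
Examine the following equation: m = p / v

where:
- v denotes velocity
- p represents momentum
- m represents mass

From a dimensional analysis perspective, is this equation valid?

Yes

v (velocity) has dimensions [L T^-1].
p (momentum) has dimensions [L M T^-1].
m (mass) has dimensions [M].

Left side: [M]
Right side: [M]

Both sides have the same dimensions, so the equation is dimensionally consistent.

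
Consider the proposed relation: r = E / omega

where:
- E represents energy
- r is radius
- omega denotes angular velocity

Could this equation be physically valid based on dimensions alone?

No

E (energy) has dimensions [L^2 M T^-2].
r (radius) has dimensions [L].
omega (angular velocity) has dimensions [T^-1].

Left side: [L]
Right side: [L^2 M T^-1]

The two sides have different dimensions, so the equation is NOT dimensionally consistent.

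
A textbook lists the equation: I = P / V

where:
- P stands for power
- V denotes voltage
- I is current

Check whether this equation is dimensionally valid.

Yes

P (power) has dimensions [L^2 M T^-3].
V (voltage) has dimensions [I^-1 L^2 M T^-3].
I (current) has dimensions [I].

Left side: [I]
Right side: [I]

Both sides have the same dimensions, so the equation is dimensionally consistent.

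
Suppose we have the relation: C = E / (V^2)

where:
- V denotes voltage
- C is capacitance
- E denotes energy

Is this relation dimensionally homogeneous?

Yes

V (voltage) has dimensions [I^-1 L^2 M T^-3].
C (capacitance) has dimensions [I^2 L^-2 M^-1 T^4].
E (energy) has dimensions [L^2 M T^-2].

Left side: [I^2 L^-2 M^-1 T^4]
Right side: [I^2 L^-2 M^-1 T^4]

Both sides have the same dimensions, so the equation is dimensionally consistent.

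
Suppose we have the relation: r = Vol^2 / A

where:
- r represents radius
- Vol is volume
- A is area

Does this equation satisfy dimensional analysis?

No

r (radius) has dimensions [L].
Vol (volume) has dimensions [L^3].
A (area) has dimensions [L^2].

Left side: [L]
Right side: [L^4]

The two sides have different dimensions, so the equation is NOT dimensionally consistent.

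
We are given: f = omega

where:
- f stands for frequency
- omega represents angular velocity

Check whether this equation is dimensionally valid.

Yes

f (frequency) has dimensions [T^-1].
omega (angular velocity) has dimensions [T^-1].

Left side: [T^-1]
Right side: [T^-1]

Both sides have the same dimensions, so the equation is dimensionally consistent.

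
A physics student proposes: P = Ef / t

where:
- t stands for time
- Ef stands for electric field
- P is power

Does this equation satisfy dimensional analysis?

No

t (time) has dimensions [T].
Ef (electric field) has dimensions [I^-1 L M T^-3].
P (power) has dimensions [L^2 M T^-3].

Left side: [L^2 M T^-3]
Right side: [I^-1 L M T^-4]

The two sides have different dimensions, so the equation is NOT dimensionally consistent.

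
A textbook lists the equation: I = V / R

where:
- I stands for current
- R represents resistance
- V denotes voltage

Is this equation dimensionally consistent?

Yes

I (current) has dimensions [I].
R (resistance) has dimensions [I^-2 L^2 M T^-3].
V (voltage) has dimensions [I^-1 L^2 M T^-3].

Left side: [I]
Right side: [I]

Both sides have the same dimensions, so the equation is dimensionally consistent.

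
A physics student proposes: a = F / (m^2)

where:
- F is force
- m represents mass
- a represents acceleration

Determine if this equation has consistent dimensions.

No

F (force) has dimensions [L M T^-2].
m (mass) has dimensions [M].
a (acceleration) has dimensions [L T^-2].

Left side: [L T^-2]
Right side: [L M^-1 T^-2]

The two sides have different dimensions, so the equation is NOT dimensionally consistent.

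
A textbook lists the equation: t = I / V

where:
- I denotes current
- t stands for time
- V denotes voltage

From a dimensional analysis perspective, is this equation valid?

No

I (current) has dimensions [I].
t (time) has dimensions [T].
V (voltage) has dimensions [I^-1 L^2 M T^-3].

Left side: [T]
Right side: [I^2 L^-2 M^-1 T^3]

The two sides have different dimensions, so the equation is NOT dimensionally consistent.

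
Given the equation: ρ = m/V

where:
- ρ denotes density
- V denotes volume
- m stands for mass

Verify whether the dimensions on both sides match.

Yes

ρ (density) has dimensions [L^-3 M].
V (volume) has dimensions [L^3].
m (mass) has dimensions [M].

Left side: [L^-3 M]
Right side: [L^-3 M]

Both sides have the same dimensions, so the equation is dimensionally consistent.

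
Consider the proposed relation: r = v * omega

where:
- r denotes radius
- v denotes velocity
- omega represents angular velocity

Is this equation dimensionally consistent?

No

r (radius) has dimensions [L].
v (velocity) has dimensions [L T^-1].
omega (angular velocity) has dimensions [T^-1].

Left side: [L]
Right side: [L T^-2]

The two sides have different dimensions, so the equation is NOT dimensionally consistent.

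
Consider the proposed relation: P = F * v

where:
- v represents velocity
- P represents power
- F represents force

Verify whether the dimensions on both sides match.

Yes

v (velocity) has dimensions [L T^-1].
P (power) has dimensions [L^2 M T^-3].
F (force) has dimensions [L M T^-2].

Left side: [L^2 M T^-3]
Right side: [L^2 M T^-3]

Both sides have the same dimensions, so the equation is dimensionally consistent.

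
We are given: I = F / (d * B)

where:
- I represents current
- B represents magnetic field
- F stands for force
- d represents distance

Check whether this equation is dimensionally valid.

Yes

I (current) has dimensions [I].
B (magnetic field) has dimensions [I^-1 M T^-2].
F (force) has dimensions [L M T^-2].
d (distance) has dimensions [L].

Left side: [I]
Right side: [I]

Both sides have the same dimensions, so the equation is dimensionally consistent.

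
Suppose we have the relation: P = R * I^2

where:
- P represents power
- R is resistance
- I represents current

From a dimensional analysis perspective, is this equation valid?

Yes

P (power) has dimensions [L^2 M T^-3].
R (resistance) has dimensions [I^-2 L^2 M T^-3].
I (current) has dimensions [I].

Left side: [L^2 M T^-3]
Right side: [L^2 M T^-3]

Both sides have the same dimensions, so the equation is dimensionally consistent.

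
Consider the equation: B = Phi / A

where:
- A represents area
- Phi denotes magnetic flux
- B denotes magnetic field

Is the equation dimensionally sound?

Yes

A (area) has dimensions [L^2].
Phi (magnetic flux) has dimensions [I^-1 L^2 M T^-2].
B (magnetic field) has dimensions [I^-1 M T^-2].

Left side: [I^-1 M T^-2]
Right side: [I^-1 M T^-2]

Both sides have the same dimensions, so the equation is dimensionally consistent.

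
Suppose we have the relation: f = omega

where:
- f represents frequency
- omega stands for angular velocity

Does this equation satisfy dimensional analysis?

Yes

f (frequency) has dimensions [T^-1].
omega (angular velocity) has dimensions [T^-1].

Left side: [T^-1]
Right side: [T^-1]

Both sides have the same dimensions, so the equation is dimensionally consistent.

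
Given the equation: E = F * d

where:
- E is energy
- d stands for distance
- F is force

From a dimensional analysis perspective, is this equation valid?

Yes

E (energy) has dimensions [L^2 M T^-2].
d (distance) has dimensions [L].
F (force) has dimensions [L M T^-2].

Left side: [L^2 M T^-2]
Right side: [L^2 M T^-2]

Both sides have the same dimensions, so the equation is dimensionally consistent.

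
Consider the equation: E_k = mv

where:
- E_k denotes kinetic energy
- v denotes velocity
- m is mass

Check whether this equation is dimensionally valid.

No

E_k (kinetic energy) has dimensions [L^2 M T^-2].
v (velocity) has dimensions [L T^-1].
m (mass) has dimensions [M].

Left side: [L^2 M T^-2]
Right side: [L M T^-1]

The two sides have different dimensions, so the equation is NOT dimensionally consistent.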